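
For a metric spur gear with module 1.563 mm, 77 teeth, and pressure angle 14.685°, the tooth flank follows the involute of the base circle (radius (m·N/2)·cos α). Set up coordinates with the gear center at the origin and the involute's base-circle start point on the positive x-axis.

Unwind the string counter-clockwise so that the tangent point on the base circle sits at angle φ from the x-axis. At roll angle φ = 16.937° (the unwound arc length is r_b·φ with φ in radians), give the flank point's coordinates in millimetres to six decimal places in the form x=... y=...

x=60.697804 y=0.496840

pitch radius r_p = m·N/2 = 1.563·77/2 = 60.175500
base radius r_b = r_p·cos α = 60.175500·cos 14.685° = 58.209816
roll angle φ = 16.937° = 0.29560642 rad
x = r_b·(cos φ + φ·sin φ) = 58.209816·(0.95662566 + 0.29560642·0.29132002) = 60.697804
y = r_b·(sin φ − φ·cos φ) = 58.209816·(0.29132002 − 0.29560642·0.95662566) = 0.496840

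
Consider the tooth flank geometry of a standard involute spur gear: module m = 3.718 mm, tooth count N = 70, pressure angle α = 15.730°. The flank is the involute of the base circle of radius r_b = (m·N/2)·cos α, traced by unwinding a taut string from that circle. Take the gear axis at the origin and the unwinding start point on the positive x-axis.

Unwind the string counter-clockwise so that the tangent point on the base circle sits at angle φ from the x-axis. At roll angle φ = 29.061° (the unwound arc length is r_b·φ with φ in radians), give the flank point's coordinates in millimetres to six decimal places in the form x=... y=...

pitch radius r_p = m·N/2 = 3.718·70/2 = 130.130000
base radius r_b = r_p·cos α = 130.130000·cos 15.730° = 125.256622
roll angle φ = 29.061° = 0.50721013 rad
x = r_b·(cos φ + φ·sin φ) = 125.256622·(0.87410306 + 0.50721013·0.48574051) = 140.346985
y = r_b·(sin φ − φ·cos φ) = 125.256622·(0.48574051 − 0.50721013·0.87410306) = 5.309200

x=140.346985 y=5.309200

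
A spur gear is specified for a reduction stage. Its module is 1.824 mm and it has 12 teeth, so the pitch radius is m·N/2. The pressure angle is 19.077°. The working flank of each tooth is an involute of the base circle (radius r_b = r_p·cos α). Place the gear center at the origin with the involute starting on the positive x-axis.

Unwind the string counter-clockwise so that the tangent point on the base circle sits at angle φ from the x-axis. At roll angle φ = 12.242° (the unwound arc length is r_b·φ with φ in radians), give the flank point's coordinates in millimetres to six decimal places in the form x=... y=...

pitch radius r_p = m·N/2 = 1.824·12/2 = 10.944000
base radius r_b = r_p·cos α = 10.944000·cos 19.077° = 10.342958
roll angle φ = 12.242° = 0.21366321 rad
x = r_b·(cos φ + φ·sin φ) = 10.342958·(0.97726072 + 0.21366321·0.21204122) = 10.576358
y = r_b·(sin φ − φ·cos φ) = 10.342958·(0.21204122 − 0.21366321·0.97726072) = 0.033476

x=10.576358 y=0.033476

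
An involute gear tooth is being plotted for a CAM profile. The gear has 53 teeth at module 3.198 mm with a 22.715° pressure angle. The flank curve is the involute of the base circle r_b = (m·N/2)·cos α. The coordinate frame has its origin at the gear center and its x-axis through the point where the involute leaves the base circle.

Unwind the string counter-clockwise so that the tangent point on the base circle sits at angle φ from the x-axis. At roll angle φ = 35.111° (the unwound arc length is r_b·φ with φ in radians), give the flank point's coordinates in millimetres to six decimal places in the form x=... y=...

pitch radius r_p = m·N/2 = 3.198·53/2 = 84.747000
base radius r_b = r_p·cos α = 84.747000·cos 22.715° = 78.173771
roll angle φ = 35.111° = 0.61280255 rad
x = r_b·(cos φ + φ·sin φ) = 78.173771·(0.81803931 + 0.61280255·0.57516231) = 91.502418
y = r_b·(sin φ − φ·cos φ) = 78.173771·(0.57516231 − 0.61280255·0.81803931) = 5.774363

x=91.502418 y=5.774363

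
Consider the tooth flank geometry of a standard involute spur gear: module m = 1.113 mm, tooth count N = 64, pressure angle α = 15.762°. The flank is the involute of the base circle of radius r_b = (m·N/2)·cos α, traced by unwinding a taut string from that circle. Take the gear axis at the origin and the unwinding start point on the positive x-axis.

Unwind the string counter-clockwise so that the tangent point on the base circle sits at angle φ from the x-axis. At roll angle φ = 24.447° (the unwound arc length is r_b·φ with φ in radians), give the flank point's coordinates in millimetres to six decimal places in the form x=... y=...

pitch radius r_p = m·N/2 = 1.113·64/2 = 35.616000
base radius r_b = r_p·cos α = 35.616000·cos 15.762° = 34.276780
roll angle φ = 24.447° = 0.42668064 rad
x = r_b·(cos φ + φ·sin φ) = 34.276780·(0.91034448 + 0.42668064·0.41385133) = 37.256352
y = r_b·(sin φ − φ·cos φ) = 34.276780·(0.41385133 − 0.42668064·0.91034448) = 0.871486

x=37.256352 y=0.871486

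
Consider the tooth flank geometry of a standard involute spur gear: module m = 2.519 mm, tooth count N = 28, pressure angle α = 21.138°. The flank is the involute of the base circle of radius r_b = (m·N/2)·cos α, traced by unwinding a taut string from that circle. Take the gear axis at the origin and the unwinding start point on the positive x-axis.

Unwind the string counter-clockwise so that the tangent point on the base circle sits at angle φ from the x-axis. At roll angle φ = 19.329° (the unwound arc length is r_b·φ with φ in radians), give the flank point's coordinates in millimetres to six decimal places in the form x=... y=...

x=34.711945 y=0.416192

pitch radius r_p = m·N/2 = 2.519·28/2 = 35.266000
base radius r_b = r_p·cos α = 35.266000·cos 21.138° = 32.893112
roll angle φ = 19.329° = 0.33735469 rad
x = r_b·(cos φ + φ·sin φ) = 32.893112·(0.94363354 + 0.33735469·0.33099205) = 34.711945
y = r_b·(sin φ − φ·cos φ) = 32.893112·(0.33099205 − 0.33735469·0.94363354) = 0.416192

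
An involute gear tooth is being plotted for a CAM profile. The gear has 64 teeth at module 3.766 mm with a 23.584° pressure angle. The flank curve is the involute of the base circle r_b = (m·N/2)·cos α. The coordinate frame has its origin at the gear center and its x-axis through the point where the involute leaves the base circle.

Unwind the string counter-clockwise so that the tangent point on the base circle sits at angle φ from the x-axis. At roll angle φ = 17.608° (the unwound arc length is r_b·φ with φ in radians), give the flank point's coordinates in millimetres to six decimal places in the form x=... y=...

x=115.539170 y=1.058484

pitch radius r_p = m·N/2 = 3.766·64/2 = 120.512000
base radius r_b = r_p·cos α = 120.512000·cos 23.584° = 110.446174
roll angle φ = 17.608° = 0.30731757 rad
x = r_b·(cos φ + φ·sin φ) = 110.446174·(0.95314844 + 0.30731757·0.30250298) = 115.539170
y = r_b·(sin φ − φ·cos φ) = 110.446174·(0.30250298 − 0.30731757·0.95314844) = 1.058484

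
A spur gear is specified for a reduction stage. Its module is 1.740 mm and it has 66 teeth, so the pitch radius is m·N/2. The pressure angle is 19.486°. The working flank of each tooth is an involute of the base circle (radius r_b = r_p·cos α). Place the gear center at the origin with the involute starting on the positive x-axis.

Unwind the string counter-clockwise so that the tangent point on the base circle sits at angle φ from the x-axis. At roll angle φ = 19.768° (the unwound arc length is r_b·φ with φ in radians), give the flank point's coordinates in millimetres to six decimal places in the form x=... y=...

x=57.257703 y=0.732264

pitch radius r_p = m·N/2 = 1.740·66/2 = 57.420000
base radius r_b = r_p·cos α = 57.420000·cos 19.486° = 54.131156
roll angle φ = 19.768° = 0.34501669 rad
x = r_b·(cos φ + φ·sin φ) = 54.131156·(0.94106981 + 0.34501669·0.33821238) = 57.257703
y = r_b·(sin φ − φ·cos φ) = 54.131156·(0.33821238 − 0.34501669·0.94106981) = 0.732264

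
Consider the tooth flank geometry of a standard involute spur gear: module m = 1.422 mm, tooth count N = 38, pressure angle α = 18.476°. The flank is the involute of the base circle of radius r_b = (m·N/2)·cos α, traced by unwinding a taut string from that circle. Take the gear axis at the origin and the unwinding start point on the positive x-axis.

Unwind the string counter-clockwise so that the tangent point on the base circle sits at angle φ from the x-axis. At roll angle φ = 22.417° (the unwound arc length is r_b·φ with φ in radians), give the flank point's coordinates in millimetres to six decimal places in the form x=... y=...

x=27.512303 y=0.503792

pitch radius r_p = m·N/2 = 1.422·38/2 = 27.018000
base radius r_b = r_p·cos α = 27.018000·cos 18.476° = 25.625397
roll angle φ = 22.417° = 0.39125046 rad
x = r_b·(cos φ + φ·sin φ) = 25.625397·(0.92443293 + 0.39125046·0.38134468) = 27.512303
y = r_b·(sin φ − φ·cos φ) = 25.625397·(0.38134468 − 0.39125046·0.92443293) = 0.503792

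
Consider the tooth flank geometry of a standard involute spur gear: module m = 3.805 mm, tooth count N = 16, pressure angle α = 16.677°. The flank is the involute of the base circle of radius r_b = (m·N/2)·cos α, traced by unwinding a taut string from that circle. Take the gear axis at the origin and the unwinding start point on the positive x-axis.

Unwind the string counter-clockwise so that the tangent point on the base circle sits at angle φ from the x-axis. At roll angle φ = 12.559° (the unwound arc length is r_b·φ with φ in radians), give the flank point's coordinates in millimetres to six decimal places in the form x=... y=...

pitch radius r_p = m·N/2 = 3.805·16/2 = 30.440000
base radius r_b = r_p·cos α = 30.440000·cos 16.677° = 29.159626
roll angle φ = 12.559° = 0.21919590 rad
x = r_b·(cos φ + φ·sin φ) = 29.159626·(0.97607261 + 0.21919590·0.21744483) = 29.851748
y = r_b·(sin φ − φ·cos φ) = 29.159626·(0.21744483 − 0.21919590·0.97607261) = 0.101876

x=29.851748 y=0.101876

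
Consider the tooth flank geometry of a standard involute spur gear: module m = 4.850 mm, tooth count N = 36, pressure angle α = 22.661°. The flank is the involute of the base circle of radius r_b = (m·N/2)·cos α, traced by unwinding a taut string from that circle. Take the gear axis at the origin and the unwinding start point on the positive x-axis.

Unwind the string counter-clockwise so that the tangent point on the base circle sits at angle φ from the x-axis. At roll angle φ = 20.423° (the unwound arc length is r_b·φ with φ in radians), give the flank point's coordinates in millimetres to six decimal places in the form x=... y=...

x=85.516900 y=1.200780

pitch radius r_p = m·N/2 = 4.850·36/2 = 87.300000
base radius r_b = r_p·cos α = 87.300000·cos 22.661° = 80.560488
roll angle φ = 20.423° = 0.35644859 rad
x = r_b·(cos φ + φ·sin φ) = 80.560488·(0.93714199 + 0.35644859·0.34894827) = 85.516900
y = r_b·(sin φ − φ·cos φ) = 80.560488·(0.34894827 − 0.35644859·0.93714199) = 1.200780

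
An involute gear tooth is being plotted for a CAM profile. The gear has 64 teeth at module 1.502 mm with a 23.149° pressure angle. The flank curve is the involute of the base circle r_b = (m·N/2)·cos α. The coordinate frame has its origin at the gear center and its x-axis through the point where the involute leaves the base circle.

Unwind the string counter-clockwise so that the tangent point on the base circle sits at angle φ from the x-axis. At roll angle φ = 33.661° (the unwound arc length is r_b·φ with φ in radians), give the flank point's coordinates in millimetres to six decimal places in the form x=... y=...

pitch radius r_p = m·N/2 = 1.502·64/2 = 48.064000
base radius r_b = r_p·cos α = 48.064000·cos 23.149° = 44.194157
roll angle φ = 33.661° = 0.58749528 rad
x = r_b·(cos φ + φ·sin φ) = 44.194157·(0.83233160 + 0.58749528·0.55427801) = 51.175390
y = r_b·(sin φ − φ·cos φ) = 44.194157·(0.55427801 − 0.58749528·0.83233160) = 2.885309

x=51.175390 y=2.885309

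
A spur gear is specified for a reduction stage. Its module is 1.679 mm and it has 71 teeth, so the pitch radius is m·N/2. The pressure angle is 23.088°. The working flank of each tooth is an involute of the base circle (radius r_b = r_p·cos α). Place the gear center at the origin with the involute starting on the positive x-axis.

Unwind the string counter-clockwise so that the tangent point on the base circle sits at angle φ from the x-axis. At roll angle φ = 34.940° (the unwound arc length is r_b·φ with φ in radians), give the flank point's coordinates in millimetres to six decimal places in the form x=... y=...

x=64.097074 y=3.992673

pitch radius r_p = m·N/2 = 1.679·71/2 = 59.604500
base radius r_b = r_p·cos α = 59.604500·cos 23.088° = 54.830397
roll angle φ = 34.940° = 0.60981804 rad
x = r_b·(cos φ + φ·sin φ) = 54.830397·(0.81975224 + 0.60981804·0.57271831) = 64.097074
y = r_b·(sin φ − φ·cos φ) = 54.830397·(0.57271831 − 0.60981804·0.81975224) = 3.992673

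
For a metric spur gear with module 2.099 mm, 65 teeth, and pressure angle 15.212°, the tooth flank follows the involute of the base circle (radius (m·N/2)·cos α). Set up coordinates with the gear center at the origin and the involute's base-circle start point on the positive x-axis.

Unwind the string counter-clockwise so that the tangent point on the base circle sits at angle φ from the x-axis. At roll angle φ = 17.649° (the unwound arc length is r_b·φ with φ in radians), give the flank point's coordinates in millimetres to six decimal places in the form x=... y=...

pitch radius r_p = m·N/2 = 2.099·65/2 = 68.217500
base radius r_b = r_p·cos α = 68.217500·cos 15.212° = 65.827265
roll angle φ = 17.649° = 0.30803316 rad
x = r_b·(cos φ + φ·sin φ) = 65.827265·(0.95293173 + 0.30803316·0.30318496) = 68.876565
y = r_b·(sin φ − φ·cos φ) = 65.827265·(0.30318496 − 0.30803316·0.95293173) = 0.635259

x=68.876565 y=0.635259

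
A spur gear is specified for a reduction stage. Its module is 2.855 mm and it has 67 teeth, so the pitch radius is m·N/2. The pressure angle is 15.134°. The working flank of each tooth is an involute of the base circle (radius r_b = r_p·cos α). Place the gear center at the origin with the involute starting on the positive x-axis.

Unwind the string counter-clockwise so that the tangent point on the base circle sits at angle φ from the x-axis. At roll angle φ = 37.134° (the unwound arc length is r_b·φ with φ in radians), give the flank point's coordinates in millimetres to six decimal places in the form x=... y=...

pitch radius r_p = m·N/2 = 2.855·67/2 = 95.642500
base radius r_b = r_p·cos α = 95.642500·cos 15.134° = 92.325415
roll angle φ = 37.134° = 0.64811056 rad
x = r_b·(cos φ + φ·sin φ) = 92.325415·(0.79722584 + 0.64811056·0.60368118) = 109.726723
y = r_b·(sin φ − φ·cos φ) = 92.325415·(0.60368118 − 0.64811056·0.79722584) = 8.031452

x=109.726723 y=8.031452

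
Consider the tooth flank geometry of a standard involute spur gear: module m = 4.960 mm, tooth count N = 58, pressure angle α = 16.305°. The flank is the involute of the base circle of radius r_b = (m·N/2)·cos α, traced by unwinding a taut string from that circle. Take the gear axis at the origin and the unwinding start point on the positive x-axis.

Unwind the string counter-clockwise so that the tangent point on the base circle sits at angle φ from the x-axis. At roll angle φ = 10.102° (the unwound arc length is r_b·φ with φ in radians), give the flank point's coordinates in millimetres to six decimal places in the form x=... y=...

pitch radius r_p = m·N/2 = 4.960·58/2 = 143.840000
base radius r_b = r_p·cos α = 143.840000·cos 16.305° = 138.054870
roll angle φ = 10.102° = 0.17631316 rad
x = r_b·(cos φ + φ·sin φ) = 138.054870·(0.98449706 + 0.17631316·0.17540109) = 140.184032
y = r_b·(sin φ − φ·cos φ) = 138.054870·(0.17540109 − 0.17631316·0.98449706) = 0.251440

x=140.184032 y=0.251440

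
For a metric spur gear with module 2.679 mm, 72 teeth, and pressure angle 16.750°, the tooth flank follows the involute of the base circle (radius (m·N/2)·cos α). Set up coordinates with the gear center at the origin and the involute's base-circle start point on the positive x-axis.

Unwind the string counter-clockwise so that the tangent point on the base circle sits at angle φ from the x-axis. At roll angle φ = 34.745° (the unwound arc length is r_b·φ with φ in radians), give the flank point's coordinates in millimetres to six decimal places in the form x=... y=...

x=107.803204 y=6.615743

pitch radius r_p = m·N/2 = 2.679·72/2 = 96.444000
base radius r_b = r_p·cos α = 96.444000·cos 16.750° = 92.352012
roll angle φ = 34.745° = 0.60641465 rad
x = r_b·(cos φ + φ·sin φ) = 92.352012·(0.82169668 + 0.60641465·0.56992506) = 107.803204
y = r_b·(sin φ − φ·cos φ) = 92.352012·(0.56992506 − 0.60641465·0.82169668) = 6.615743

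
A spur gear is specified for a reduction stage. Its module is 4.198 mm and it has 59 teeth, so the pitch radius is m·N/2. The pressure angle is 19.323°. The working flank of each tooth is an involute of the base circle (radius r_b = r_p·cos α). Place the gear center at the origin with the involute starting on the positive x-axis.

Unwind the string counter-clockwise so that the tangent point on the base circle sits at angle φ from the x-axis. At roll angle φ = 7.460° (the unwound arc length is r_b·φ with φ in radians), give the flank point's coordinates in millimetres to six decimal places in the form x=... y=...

x=117.851191 y=0.085837

pitch radius r_p = m·N/2 = 4.198·59/2 = 123.841000
base radius r_b = r_p·cos α = 123.841000·cos 19.323° = 116.864813
roll angle φ = 7.460° = 0.13020156 rad
x = r_b·(cos φ + φ·sin φ) = 116.864813·(0.99153574 + 0.13020156·0.12983400) = 117.851191
y = r_b·(sin φ − φ·cos φ) = 116.864813·(0.12983400 − 0.13020156·0.99153574) = 0.085837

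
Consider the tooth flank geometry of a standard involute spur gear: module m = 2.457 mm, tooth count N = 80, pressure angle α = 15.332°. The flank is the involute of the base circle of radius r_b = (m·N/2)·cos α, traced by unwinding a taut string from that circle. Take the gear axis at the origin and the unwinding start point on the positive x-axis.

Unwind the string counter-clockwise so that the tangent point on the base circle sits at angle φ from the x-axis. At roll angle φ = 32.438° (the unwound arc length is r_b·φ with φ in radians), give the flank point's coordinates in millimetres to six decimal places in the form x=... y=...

pitch radius r_p = m·N/2 = 2.457·80/2 = 98.280000
base radius r_b = r_p·cos α = 98.280000·cos 15.332° = 94.782204
roll angle φ = 32.438° = 0.56614990 rad
x = r_b·(cos φ + φ·sin φ) = 94.782204·(0.84397237 + 0.56614990·0.53638666) = 108.776571
y = r_b·(sin φ − φ·cos φ) = 94.782204·(0.53638666 − 0.56614990·0.84397237) = 5.551563

x=108.776571 y=5.551563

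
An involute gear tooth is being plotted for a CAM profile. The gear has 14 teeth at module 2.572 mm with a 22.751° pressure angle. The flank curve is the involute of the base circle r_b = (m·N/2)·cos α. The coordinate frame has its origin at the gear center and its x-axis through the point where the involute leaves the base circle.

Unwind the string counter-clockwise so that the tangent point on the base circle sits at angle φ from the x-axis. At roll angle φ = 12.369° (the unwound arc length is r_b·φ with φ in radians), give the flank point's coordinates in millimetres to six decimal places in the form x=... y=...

pitch radius r_p = m·N/2 = 2.572·14/2 = 18.004000
base radius r_b = r_p·cos α = 18.004000·cos 22.751° = 16.603185
roll angle φ = 12.369° = 0.21587978 rad
x = r_b·(cos φ + φ·sin φ) = 16.603185·(0.97678832 + 0.21587978·0.21420687) = 16.985577
y = r_b·(sin φ − φ·cos φ) = 16.603185·(0.21420687 − 0.21587978·0.97678832) = 0.055422

x=16.985577 y=0.055422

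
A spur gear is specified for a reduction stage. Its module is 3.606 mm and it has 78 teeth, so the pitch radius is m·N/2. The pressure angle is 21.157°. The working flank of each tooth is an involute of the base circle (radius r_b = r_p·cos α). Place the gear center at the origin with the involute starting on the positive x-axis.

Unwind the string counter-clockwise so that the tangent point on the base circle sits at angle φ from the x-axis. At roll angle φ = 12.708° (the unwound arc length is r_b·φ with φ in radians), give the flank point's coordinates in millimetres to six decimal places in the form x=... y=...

pitch radius r_p = m·N/2 = 3.606·78/2 = 140.634000
base radius r_b = r_p·cos α = 140.634000·cos 21.157° = 131.154556
roll angle φ = 12.708° = 0.22179644 rad
x = r_b·(cos φ + φ·sin φ) = 131.154556·(0.97550384 + 0.22179644·0.21998241) = 134.340976
y = r_b·(sin φ − φ·cos φ) = 131.154556·(0.21998241 − 0.22179644·0.97550384) = 0.474666

x=134.340976 y=0.474666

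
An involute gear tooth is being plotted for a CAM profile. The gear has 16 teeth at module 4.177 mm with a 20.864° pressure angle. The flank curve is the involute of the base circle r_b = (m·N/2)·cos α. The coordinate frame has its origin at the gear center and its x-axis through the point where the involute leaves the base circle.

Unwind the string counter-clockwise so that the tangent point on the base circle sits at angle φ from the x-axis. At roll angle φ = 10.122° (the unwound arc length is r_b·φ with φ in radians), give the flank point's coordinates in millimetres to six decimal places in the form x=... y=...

pitch radius r_p = m·N/2 = 4.177·16/2 = 33.416000
base radius r_b = r_p·cos α = 33.416000·cos 20.864° = 31.224861
roll angle φ = 10.122° = 0.17666223 rad
x = r_b·(cos φ + φ·sin φ) = 31.224861·(0.98443577 + 0.17666223·0.17574474) = 31.708322
y = r_b·(sin φ − φ·cos φ) = 31.224861·(0.17574474 − 0.17666223·0.98443577) = 0.057208

x=31.708322 y=0.057208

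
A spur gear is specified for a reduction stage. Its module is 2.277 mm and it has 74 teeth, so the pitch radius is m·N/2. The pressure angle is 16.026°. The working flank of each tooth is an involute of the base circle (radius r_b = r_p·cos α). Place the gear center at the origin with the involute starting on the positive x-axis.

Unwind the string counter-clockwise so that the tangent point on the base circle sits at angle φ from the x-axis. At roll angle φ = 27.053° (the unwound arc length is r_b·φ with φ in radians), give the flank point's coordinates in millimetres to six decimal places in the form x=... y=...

x=89.504124 y=2.778394

pitch radius r_p = m·N/2 = 2.277·74/2 = 84.249000
base radius r_b = r_p·cos α = 84.249000·cos 16.026° = 80.974790
roll angle φ = 27.053° = 0.47216392 rad
x = r_b·(cos φ + φ·sin φ) = 80.974790·(0.89058619 + 0.47216392·0.45481451) = 89.504124
y = r_b·(sin φ − φ·cos φ) = 80.974790·(0.45481451 − 0.47216392·0.89058619) = 2.778394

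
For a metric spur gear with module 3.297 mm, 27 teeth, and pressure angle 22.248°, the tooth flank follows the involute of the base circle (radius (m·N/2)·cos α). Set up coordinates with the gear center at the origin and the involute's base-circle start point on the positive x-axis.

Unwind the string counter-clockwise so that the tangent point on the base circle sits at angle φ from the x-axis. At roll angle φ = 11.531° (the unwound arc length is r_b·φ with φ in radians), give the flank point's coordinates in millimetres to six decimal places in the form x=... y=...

x=42.021787 y=0.111482

pitch radius r_p = m·N/2 = 3.297·27/2 = 44.509500
base radius r_b = r_p·cos α = 44.509500·cos 22.248° = 41.195933
roll angle φ = 11.531° = 0.20125392 rad
x = r_b·(cos φ + φ·sin φ) = 41.195933·(0.97981669 + 0.20125392·0.19989810) = 42.021787
y = r_b·(sin φ − φ·cos φ) = 41.195933·(0.19989810 − 0.20125392·0.97981669) = 0.111482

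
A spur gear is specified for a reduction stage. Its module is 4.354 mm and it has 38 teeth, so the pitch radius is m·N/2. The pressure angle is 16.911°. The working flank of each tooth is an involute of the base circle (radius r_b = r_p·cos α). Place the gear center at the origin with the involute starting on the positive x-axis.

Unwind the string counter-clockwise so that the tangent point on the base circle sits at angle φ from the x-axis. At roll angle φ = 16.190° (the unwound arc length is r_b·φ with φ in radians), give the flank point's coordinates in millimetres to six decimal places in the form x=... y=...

x=82.245768 y=0.590505

pitch radius r_p = m·N/2 = 4.354·38/2 = 82.726000
base radius r_b = r_p·cos α = 82.726000·cos 16.911° = 79.148742
roll angle φ = 16.190° = 0.28256881 rad
x = r_b·(cos φ + φ·sin φ) = 79.148742·(0.96034236 + 0.28256881·0.27882350) = 82.245768
y = r_b·(sin φ − φ·cos φ) = 79.148742·(0.27882350 − 0.28256881·0.96034236) = 0.590505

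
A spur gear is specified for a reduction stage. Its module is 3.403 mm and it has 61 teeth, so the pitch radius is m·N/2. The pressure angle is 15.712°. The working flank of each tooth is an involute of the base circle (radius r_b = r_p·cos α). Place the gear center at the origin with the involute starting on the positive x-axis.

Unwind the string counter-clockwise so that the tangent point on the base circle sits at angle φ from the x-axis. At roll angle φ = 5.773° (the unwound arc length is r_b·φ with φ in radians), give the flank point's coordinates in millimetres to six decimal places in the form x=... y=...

pitch radius r_p = m·N/2 = 3.403·61/2 = 103.791500
base radius r_b = r_p·cos α = 103.791500·cos 15.712° = 99.913336
roll angle φ = 5.773° = 0.10075786 rad
x = r_b·(cos φ + φ·sin φ) = 99.913336·(0.99492822 + 0.10075786·0.10058746) = 100.419217
y = r_b·(sin φ − φ·cos φ) = 99.913336·(0.10058746 − 0.10075786·0.99492822) = 0.034033

x=100.419217 y=0.034033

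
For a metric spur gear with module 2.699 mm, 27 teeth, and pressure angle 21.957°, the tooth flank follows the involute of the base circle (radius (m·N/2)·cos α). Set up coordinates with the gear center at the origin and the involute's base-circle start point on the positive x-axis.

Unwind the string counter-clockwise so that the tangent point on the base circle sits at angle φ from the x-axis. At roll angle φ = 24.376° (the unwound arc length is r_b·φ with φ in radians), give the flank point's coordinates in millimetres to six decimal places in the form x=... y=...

x=36.714890 y=0.851826

pitch radius r_p = m·N/2 = 2.699·27/2 = 36.436500
base radius r_b = r_p·cos α = 36.436500·cos 21.957° = 33.793569
roll angle φ = 24.376° = 0.42544146 rad
x = r_b·(cos φ + φ·sin φ) = 33.793569·(0.91085662 + 0.42544146·0.41272293) = 36.714890
y = r_b·(sin φ − φ·cos φ) = 33.793569·(0.41272293 − 0.42544146·0.91085662) = 0.851826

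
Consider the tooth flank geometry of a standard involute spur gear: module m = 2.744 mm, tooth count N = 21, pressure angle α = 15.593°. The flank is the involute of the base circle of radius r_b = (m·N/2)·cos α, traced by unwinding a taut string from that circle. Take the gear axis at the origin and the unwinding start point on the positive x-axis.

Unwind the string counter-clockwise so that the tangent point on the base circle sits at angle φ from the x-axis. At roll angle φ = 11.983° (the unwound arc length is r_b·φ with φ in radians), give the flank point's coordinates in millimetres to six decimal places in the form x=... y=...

x=28.351903 y=0.084255

pitch radius r_p = m·N/2 = 2.744·21/2 = 28.812000
base radius r_b = r_p·cos α = 28.812000·cos 15.593° = 27.751586
roll angle φ = 11.983° = 0.20914280 rad
x = r_b·(cos φ + φ·sin φ) = 27.751586·(0.97820925 + 0.20914280·0.20762146) = 28.351903
y = r_b·(sin φ − φ·cos φ) = 27.751586·(0.20762146 − 0.20914280·0.97820925) = 0.084255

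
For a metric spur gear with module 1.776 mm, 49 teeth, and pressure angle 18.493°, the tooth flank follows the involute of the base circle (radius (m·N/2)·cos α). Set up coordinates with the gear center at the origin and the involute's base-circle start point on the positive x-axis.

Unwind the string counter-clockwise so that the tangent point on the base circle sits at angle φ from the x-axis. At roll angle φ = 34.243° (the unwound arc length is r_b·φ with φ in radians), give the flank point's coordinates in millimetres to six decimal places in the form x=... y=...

pitch radius r_p = m·N/2 = 1.776·49/2 = 43.512000
base radius r_b = r_p·cos α = 43.512000·cos 18.493° = 41.265145
roll angle φ = 34.243° = 0.59765310 rad
x = r_b·(cos φ + φ·sin φ) = 41.265145·(0.82665850 + 0.59765310·0.56270394) = 47.989724
y = r_b·(sin φ − φ·cos φ) = 41.265145·(0.56270394 − 0.59765310·0.82665850) = 2.832808

x=47.989724 y=2.832808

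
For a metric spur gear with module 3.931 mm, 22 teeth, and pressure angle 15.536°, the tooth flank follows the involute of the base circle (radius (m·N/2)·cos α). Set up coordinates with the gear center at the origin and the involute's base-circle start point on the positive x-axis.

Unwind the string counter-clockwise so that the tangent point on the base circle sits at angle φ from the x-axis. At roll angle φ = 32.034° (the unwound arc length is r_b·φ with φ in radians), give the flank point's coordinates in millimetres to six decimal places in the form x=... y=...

x=47.672436 y=2.352004

pitch radius r_p = m·N/2 = 3.931·22/2 = 43.241000
base radius r_b = r_p·cos α = 43.241000·cos 15.536° = 41.661076
roll angle φ = 32.034° = 0.55909877 rad
x = r_b·(cos φ + φ·sin φ) = 41.661076·(0.84773349 + 0.55909877·0.53042241) = 47.672436
y = r_b·(sin φ − φ·cos φ) = 41.661076·(0.53042241 − 0.55909877·0.84773349) = 2.352004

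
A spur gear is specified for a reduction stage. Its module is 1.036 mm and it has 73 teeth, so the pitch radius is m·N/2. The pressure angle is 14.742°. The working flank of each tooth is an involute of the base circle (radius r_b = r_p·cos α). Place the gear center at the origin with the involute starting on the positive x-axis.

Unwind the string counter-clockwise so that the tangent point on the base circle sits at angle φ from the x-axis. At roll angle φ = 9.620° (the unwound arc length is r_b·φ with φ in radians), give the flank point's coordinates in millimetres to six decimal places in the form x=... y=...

pitch radius r_p = m·N/2 = 1.036·73/2 = 37.814000
base radius r_b = r_p·cos α = 37.814000·cos 14.742° = 36.569219
roll angle φ = 9.620° = 0.16790067 rad
x = r_b·(cos φ + φ·sin φ) = 36.569219·(0.98593776 + 0.16790067·0.16711291) = 37.081047
y = r_b·(sin φ − φ·cos φ) = 36.569219·(0.16711291 − 0.16790067·0.98593776) = 0.057534

x=37.081047 y=0.057534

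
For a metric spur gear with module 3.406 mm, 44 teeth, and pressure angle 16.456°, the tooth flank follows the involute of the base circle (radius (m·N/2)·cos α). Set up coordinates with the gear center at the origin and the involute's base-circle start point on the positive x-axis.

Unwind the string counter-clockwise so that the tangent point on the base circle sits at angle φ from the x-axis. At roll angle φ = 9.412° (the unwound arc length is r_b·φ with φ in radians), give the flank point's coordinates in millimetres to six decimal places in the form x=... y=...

x=72.825669 y=0.105898

pitch radius r_p = m·N/2 = 3.406·44/2 = 74.932000
base radius r_b = r_p·cos α = 74.932000·cos 16.456° = 71.862602
roll angle φ = 9.412° = 0.16427039 rad
x = r_b·(cos φ + φ·sin φ) = 71.862602·(0.98653793 + 0.16427039·0.16353259) = 72.825669
y = r_b·(sin φ − φ·cos φ) = 71.862602·(0.16353259 − 0.16427039·0.98653793) = 0.105898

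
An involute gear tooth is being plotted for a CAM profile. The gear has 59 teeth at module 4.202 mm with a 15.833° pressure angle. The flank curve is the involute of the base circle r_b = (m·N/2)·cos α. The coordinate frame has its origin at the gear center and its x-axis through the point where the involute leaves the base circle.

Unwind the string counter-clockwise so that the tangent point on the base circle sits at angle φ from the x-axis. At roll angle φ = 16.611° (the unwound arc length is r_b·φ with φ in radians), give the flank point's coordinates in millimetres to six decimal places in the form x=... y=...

pitch radius r_p = m·N/2 = 4.202·59/2 = 123.959000
base radius r_b = r_p·cos α = 123.959000·cos 15.833° = 119.256121
roll angle φ = 16.611° = 0.28991664 rad
x = r_b·(cos φ + φ·sin φ) = 119.256121·(0.95826771 + 0.28991664·0.28587235) = 124.163136
y = r_b·(sin φ − φ·cos φ) = 119.256121·(0.28587235 − 0.28991664·0.95826771) = 0.960559

x=124.163136 y=0.960559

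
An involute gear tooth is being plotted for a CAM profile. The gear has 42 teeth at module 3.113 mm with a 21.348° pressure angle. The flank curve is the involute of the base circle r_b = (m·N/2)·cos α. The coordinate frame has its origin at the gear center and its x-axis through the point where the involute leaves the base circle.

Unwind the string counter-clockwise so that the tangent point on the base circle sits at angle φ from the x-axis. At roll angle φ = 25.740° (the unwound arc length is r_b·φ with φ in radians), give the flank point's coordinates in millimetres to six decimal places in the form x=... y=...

x=66.725248 y=1.803326

pitch radius r_p = m·N/2 = 3.113·42/2 = 65.373000
base radius r_b = r_p·cos α = 65.373000·cos 21.348° = 60.887535
roll angle φ = 25.740° = 0.44924775 rad
x = r_b·(cos φ + φ·sin φ) = 60.887535·(0.90077405 + 0.44924775·0.43428805) = 66.725248
y = r_b·(sin φ − φ·cos φ) = 60.887535·(0.43428805 − 0.44924775·0.90077405) = 1.803326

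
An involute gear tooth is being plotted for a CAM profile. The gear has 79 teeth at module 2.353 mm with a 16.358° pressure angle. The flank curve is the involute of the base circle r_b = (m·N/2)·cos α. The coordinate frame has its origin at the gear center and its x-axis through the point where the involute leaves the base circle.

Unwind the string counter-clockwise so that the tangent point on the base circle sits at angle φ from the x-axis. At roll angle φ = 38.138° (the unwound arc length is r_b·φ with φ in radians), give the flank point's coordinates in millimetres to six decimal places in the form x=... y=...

x=106.802774 y=8.384793

pitch radius r_p = m·N/2 = 2.353·79/2 = 92.943500
base radius r_b = r_p·cos α = 92.943500·cos 16.358° = 89.181211
roll angle φ = 38.138° = 0.66563367 rad
x = r_b·(cos φ + φ·sin φ) = 89.181211·(0.78652562 + 0.66563367·0.61755765) = 106.802774
y = r_b·(sin φ − φ·cos φ) = 89.181211·(0.61755765 − 0.66563367·0.78652562) = 8.384793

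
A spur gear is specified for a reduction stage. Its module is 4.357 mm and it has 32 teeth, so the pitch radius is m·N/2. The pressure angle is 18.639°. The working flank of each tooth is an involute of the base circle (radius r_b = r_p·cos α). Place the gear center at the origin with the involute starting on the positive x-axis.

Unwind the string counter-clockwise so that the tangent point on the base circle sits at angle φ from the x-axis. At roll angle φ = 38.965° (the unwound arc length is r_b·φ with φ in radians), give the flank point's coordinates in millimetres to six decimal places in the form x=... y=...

x=79.609494 y=6.610354

pitch radius r_p = m·N/2 = 4.357·32/2 = 69.712000
base radius r_b = r_p·cos α = 69.712000·cos 18.639° = 66.055681
roll angle φ = 38.965° = 0.68006754 rad
x = r_b·(cos φ + φ·sin φ) = 66.055681·(0.77753025 + 0.68006754·0.62884554) = 79.609494
y = r_b·(sin φ − φ·cos φ) = 66.055681·(0.62884554 − 0.68006754·0.77753025) = 6.610354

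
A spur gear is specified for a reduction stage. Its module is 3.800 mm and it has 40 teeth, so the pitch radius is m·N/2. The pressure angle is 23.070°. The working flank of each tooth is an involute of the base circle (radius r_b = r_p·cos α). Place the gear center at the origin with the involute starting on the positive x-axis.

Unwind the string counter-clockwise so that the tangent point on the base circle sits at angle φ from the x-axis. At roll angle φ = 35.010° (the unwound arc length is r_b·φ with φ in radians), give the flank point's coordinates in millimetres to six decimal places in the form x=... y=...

x=81.782023 y=5.121516

pitch radius r_p = m·N/2 = 3.800·40/2 = 76.000000
base radius r_b = r_p·cos α = 76.000000·cos 23.070° = 69.922037
roll angle φ = 35.010° = 0.61103977 rad
x = r_b·(cos φ + φ·sin φ) = 69.922037·(0.81905192 + 0.61103977·0.57371940) = 81.782023
y = r_b·(sin φ − φ·cos φ) = 69.922037·(0.57371940 − 0.61103977·0.81905192) = 5.121516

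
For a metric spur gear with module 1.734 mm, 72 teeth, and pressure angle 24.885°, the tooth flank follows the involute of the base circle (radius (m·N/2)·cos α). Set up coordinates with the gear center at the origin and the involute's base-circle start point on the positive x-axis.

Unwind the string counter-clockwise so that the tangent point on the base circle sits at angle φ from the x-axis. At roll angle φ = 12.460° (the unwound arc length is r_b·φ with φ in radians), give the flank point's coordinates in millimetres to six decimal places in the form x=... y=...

x=57.951444 y=0.193216

pitch radius r_p = m·N/2 = 1.734·72/2 = 62.424000
base radius r_b = r_p·cos α = 62.424000·cos 24.885° = 56.628194
roll angle φ = 12.460° = 0.21746802 rad
x = r_b·(cos φ + φ·sin φ) = 56.628194·(0.97644687 + 0.21746802·0.21575798) = 57.951444
y = r_b·(sin φ − φ·cos φ) = 56.628194·(0.21575798 − 0.21746802·0.97644687) = 0.193216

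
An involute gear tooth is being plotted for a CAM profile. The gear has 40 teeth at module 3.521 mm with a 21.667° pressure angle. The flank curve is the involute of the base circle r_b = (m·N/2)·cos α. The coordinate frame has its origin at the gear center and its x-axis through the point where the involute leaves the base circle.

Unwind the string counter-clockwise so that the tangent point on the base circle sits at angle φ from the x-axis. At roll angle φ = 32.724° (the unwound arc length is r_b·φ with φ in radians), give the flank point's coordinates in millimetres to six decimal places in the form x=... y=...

pitch radius r_p = m·N/2 = 3.521·40/2 = 70.420000
base radius r_b = r_p·cos α = 70.420000·cos 21.667° = 65.444501
roll angle φ = 32.724° = 0.57114154 rad
x = r_b·(cos φ + φ·sin φ) = 65.444501·(0.84128441 + 0.57114154·0.54059276) = 75.263755
y = r_b·(sin φ − φ·cos φ) = 65.444501·(0.54059276 − 0.57114154·0.84128441) = 3.933233

x=75.263755 y=3.933233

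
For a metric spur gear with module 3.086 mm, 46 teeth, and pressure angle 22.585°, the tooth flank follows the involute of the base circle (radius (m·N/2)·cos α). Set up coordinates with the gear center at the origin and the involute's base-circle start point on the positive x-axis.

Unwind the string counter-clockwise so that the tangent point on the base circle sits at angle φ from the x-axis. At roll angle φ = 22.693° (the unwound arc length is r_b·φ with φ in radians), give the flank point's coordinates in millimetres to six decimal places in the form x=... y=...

pitch radius r_p = m·N/2 = 3.086·46/2 = 70.978000
base radius r_b = r_p·cos α = 70.978000·cos 22.585° = 65.534754
roll angle φ = 22.693° = 0.39606757 rad
x = r_b·(cos φ + φ·sin φ) = 65.534754·(0.92258523 + 0.39606757·0.38579333) = 70.475121
y = r_b·(sin φ − φ·cos φ) = 65.534754·(0.38579333 − 0.39606757·0.92258523) = 1.336073

x=70.475121 y=1.336073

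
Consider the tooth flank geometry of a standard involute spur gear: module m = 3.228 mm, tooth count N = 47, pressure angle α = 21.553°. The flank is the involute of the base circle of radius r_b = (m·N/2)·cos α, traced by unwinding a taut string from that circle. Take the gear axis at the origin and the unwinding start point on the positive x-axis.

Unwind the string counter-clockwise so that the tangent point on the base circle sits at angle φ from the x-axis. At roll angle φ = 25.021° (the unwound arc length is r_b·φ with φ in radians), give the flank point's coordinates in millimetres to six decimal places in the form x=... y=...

x=76.964024 y=1.921501

pitch radius r_p = m·N/2 = 3.228·47/2 = 75.858000
base radius r_b = r_p·cos α = 75.858000·cos 21.553° = 70.553868
roll angle φ = 25.021° = 0.43669883 rad
x = r_b·(cos φ + φ·sin φ) = 70.553868·(0.90615283 + 0.43669883·0.42295041) = 76.964024
y = r_b·(sin φ − φ·cos φ) = 70.553868·(0.42295041 − 0.43669883·0.90615283) = 1.921501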